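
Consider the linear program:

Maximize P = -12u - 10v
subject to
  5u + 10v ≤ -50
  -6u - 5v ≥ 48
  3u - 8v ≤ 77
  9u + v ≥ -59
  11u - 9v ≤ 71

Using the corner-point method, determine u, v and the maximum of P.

u = -79/15, v = -58/5, maximum P = 896/5

Feasible corners and P = -12u - 10v:
  (-19/3, -2) → P = 96
  (-77/109, -954/109) → P = 96
  (-79/15, -58/5) → P = 896/5
  (-125/61, -634/61) → P = 7840/61

The binding constraints are 3u - 8v = 77 and 9u + v = -59.
Solving simultaneously gives u = -79/15, v = -58/5.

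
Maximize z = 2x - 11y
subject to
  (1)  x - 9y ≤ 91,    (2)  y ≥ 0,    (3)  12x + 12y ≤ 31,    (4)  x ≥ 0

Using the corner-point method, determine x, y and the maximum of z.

Feasible corners and z = 2x - 11y:
  (31/12, 0) → z = 31/6
  (0, 0) → z = 0
  (0, 31/12) → z = -341/12

The binding constraints are y = 0 and 12x + 12y = 31.
Solving simultaneously gives x = 31/12, y = 0.

x = 31/12, y = 0, maximum z = 31/6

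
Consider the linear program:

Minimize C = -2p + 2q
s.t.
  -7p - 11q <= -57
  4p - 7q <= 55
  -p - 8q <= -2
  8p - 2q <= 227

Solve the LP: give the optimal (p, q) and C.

p = 493/16, q = 39/4, minimum C = -337/8

Extreme points and C = -2p + 2q:
  (434/45, -43/45) → C = -106/5
  (454/39, -47/39) → C = -334/13
  (493/16, 39/4) → C = -337/8
The feasible region is unbounded (it extends along (-11, 7), (1, 4)), but C strictly increases along every unbounded feasible direction, so there is no improving ray and the minimum is attained at a vertex.

The binding constraints are 4p - 7q = 55 and 8p - 2q = 227.
Solving simultaneously gives p = 493/16, q = 39/4.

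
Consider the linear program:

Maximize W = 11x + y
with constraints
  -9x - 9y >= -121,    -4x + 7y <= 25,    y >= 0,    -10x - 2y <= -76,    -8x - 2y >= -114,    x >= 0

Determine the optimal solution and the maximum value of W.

Extreme points and W = 11x + y:
  (622/99, 709/99) → W = 839/11
  (121/9, 0) → W = 1331/9
  (241/39, 277/39) → W = 976/13
  (38/5, 0) → W = 418/5

The binding constraints are -9x - 9y = -121 and y = 0.
Solving simultaneously gives x = 121/9, y = 0.

x = 121/9, y = 0, maximum W = 1331/9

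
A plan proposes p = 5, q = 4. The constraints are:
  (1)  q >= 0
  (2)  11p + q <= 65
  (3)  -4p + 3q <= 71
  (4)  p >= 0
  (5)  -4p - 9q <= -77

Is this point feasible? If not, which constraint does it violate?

Constraint (5): -4p - 9q = -56, which is not ≤ -77. All other constraints are satisfied.

not feasible — violates (5)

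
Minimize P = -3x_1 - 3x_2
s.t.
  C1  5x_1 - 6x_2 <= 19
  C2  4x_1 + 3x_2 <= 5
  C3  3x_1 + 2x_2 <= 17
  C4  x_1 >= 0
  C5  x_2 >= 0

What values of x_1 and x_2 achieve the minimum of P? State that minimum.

Vertices and P = -3x_1 - 3x_2:
  (0, 5/3) → P = -5
  (5/4, 0) → P = -15/4
  (0, 0) → P = 0

x_1 = 0, x_2 = 5/3, minimum P = -5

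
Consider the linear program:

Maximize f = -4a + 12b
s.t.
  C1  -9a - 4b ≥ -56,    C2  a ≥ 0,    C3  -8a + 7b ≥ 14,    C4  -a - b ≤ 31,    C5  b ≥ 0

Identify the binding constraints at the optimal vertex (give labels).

Extreme points and f = -4a + 12b:
  (0, 14) → f = 168
  (336/95, 574/95) → f = 5544/95
  (0, 2) → f = 24

The maximum is at (0, 14). Substituting into each constraint, equality holds for C1 and C2; the remaining constraints have slack.

C1 and C2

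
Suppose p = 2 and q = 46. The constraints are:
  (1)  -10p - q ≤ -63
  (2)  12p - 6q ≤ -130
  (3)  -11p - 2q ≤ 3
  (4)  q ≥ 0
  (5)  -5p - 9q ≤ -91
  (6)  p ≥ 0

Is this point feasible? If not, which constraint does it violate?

(1): -66 ≤ -63 ✓
(2): -252 ≤ -130 ✓
(3): -114 ≤ 3 ✓
(4): 46 ≥ 0 ✓
(5): -424 ≤ -91 ✓
(6): 2 ≥ 0 ✓

feasible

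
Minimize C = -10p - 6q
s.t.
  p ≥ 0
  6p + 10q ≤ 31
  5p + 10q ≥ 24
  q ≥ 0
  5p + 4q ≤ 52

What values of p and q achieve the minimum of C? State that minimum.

Feasible corners and C = -10p - 6q:
  (0, 31/10) → C = -93/5
  (0, 12/5) → C = -72/5
  (31/6, 0) → C = -155/3
  (24/5, 0) → C = -48

At the optimal vertex, 6p + 10q = 31 and q = 0.
Solving simultaneously gives p = 31/6, q = 0.

p = 31/6, q = 0, minimum C = -155/3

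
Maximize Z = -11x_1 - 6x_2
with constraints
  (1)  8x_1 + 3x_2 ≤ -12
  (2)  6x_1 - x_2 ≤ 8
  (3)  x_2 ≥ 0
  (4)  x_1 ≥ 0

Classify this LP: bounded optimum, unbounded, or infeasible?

The boundaries 8x_1 + 3x_2 = -12 and 6x_1 - x_2 = 8 meet at (6/13, -68/13), but that point violates x_2 ≥ 0. Every candidate vertex is excluded by some other constraint, so the feasible region is empty.

infeasible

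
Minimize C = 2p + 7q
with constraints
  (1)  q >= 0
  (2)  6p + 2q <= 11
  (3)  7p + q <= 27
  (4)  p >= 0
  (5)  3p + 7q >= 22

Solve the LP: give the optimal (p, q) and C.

Vertices and C = 2p + 7q:
  (0, 11/2) → C = 77/2
  (11/12, 11/4) → C = 253/12
  (0, 22/7) → C = 22

The binding constraints are 6p + 2q = 11 and 3p + 7q = 22.
Solving simultaneously gives p = 11/12, q = 11/4.

p = 11/12, q = 11/4, minimum C = 253/12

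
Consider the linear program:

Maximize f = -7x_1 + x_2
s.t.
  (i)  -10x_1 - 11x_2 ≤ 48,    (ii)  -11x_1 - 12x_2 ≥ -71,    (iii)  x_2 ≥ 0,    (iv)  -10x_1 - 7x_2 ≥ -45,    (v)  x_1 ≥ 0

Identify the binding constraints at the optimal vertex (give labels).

Extreme points and f = -7x_1 + x_2:
  (1, 5) → f = -2
  (0, 71/12) → f = 71/12
  (9/2, 0) → f = -63/2
  (0, 0) → f = 0

The maximum is at (0, 71/12). Substituting into each constraint, equality holds for (ii) and (v); the remaining constraints have slack.

(ii) and (v)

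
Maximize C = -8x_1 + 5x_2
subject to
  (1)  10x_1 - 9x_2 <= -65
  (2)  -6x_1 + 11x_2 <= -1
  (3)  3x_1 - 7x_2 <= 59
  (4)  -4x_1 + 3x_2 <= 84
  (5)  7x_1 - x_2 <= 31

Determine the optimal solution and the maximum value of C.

x_1 = -765/19, x_2 = -488/19, maximum C = 3680/19

Extreme points and C = -8x_1 + 5x_2:
  (-181/14, -50/7) → C = 474/7
  (-986/43, -785/43) → C = 3963/43
  (-927/26, -254/13) → C = 2438/13
  (-765/19, -488/19) → C = 3680/19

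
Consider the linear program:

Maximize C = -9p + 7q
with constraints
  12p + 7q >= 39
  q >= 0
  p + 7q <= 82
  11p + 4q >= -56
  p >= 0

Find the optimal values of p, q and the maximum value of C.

Corner points and C = -9p + 7q:
  (13/4, 0) → C = -117/4
  (0, 39/7) → C = 39
  (82, 0) → C = -738
  (0, 82/7) → C = 82

The binding constraints are p + 7q = 82 and p = 0.
Solving simultaneously gives p = 0, q = 82/7.

p = 0, q = 82/7, maximum C = 82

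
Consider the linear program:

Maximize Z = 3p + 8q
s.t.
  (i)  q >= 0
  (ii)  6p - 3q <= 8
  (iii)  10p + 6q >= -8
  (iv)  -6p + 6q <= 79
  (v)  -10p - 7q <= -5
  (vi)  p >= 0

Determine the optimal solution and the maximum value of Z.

Vertices and Z = 3p + 8q:
  (4/3, 0) → Z = 4
  (1/2, 0) → Z = 3/2
  (95/6, 29) → Z = 559/2
  (0, 79/6) → Z = 316/3
  (0, 5/7) → Z = 40/7

The optimum lies where 6p - 3q = 8 and -6p + 6q = 79.
Solving simultaneously gives p = 95/6, q = 29.

p = 95/6, q = 29, maximum Z = 559/2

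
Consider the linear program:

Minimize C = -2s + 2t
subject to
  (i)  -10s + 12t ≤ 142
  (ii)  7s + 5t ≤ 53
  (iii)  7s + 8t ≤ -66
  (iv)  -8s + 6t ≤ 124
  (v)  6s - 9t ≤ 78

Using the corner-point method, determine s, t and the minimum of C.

Feasible corners and C = -2s + 2t:
  (-482/41, 167/82) → C = 1131/41
  (-53/3, -26/9) → C = 266/9
  (10/37, -314/37) → C = -648/37
  (-44, -38) → C = 12

The optimum lies where 7s + 8t = -66 and 6s - 9t = 78.
Solving simultaneously gives s = 10/37, t = -314/37.

s = 10/37, t = -314/37, minimum C = -648/37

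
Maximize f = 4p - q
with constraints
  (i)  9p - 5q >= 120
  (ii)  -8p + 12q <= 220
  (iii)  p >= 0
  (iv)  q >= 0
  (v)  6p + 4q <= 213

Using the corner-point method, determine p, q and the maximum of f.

p = 71/2, q = 0, maximum f = 142

Corner points and f = 4p - q:
  (40/3, 0) → f = 160/3
  (515/22, 399/22) → f = 151/2
  (71/2, 0) → f = 142

The binding constraints are q = 0 and 6p + 4q = 213.
Solving simultaneously gives p = 71/2, q = 0.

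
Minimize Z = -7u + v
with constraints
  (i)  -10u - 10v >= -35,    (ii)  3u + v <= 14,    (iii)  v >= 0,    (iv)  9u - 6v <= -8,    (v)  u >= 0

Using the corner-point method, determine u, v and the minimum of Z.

Vertices and Z = -7u + v:
  (13/15, 79/30) → Z = -103/30
  (0, 7/2) → Z = 7/2
  (0, 4/3) → Z = 4/3

The optimum lies where -10u - 10v = -35 and 9u - 6v = -8.
Solving simultaneously gives u = 13/15, v = 79/30.

u = 13/15, v = 79/30, minimum Z = -103/30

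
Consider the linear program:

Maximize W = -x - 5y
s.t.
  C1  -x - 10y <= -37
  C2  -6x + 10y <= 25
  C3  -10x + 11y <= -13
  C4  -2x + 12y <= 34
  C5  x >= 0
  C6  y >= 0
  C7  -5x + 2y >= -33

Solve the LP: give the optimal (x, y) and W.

x = 179/37, y = 119/37, maximum W = -774/37

Extreme points and W = -x - 5y:
  (179/37, 119/37) → W = -774/37
  (101/13, 38/13) → W = -291/13
  (265/49, 183/49) → W = -1180/49
  (58/7, 59/14) → W = -411/14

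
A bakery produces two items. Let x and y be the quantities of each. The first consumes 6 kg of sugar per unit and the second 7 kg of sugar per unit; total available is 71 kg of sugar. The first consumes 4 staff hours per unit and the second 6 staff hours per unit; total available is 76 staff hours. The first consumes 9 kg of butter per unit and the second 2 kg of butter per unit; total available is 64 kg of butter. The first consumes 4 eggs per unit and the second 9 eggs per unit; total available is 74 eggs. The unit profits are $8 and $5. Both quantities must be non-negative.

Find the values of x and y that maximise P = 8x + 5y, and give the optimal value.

x = 6, y = 5, maximum P = 73

Vertices and P = 8x + 5y:
  (0, 0) → P = 0
  (0, 74/9) → P = 370/9
  (64/9, 0) → P = 512/9
  (6, 5) → P = 73
  (121/26, 80/13) → P = 68

The optimum lies where 6x + 7y = 71 and 9x + 2y = 64.
Solving simultaneously gives x = 6, y = 5.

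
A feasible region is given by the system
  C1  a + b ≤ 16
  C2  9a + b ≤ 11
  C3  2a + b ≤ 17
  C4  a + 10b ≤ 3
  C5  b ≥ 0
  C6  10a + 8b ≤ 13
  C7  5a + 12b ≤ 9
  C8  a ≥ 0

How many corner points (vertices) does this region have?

Pairwise boundary intersections that survive every other constraint:
  (11/9, 0)
  (75/62, 7/62)
  (53/46, 17/92)
  (0, 3/10)
  (0, 0)

5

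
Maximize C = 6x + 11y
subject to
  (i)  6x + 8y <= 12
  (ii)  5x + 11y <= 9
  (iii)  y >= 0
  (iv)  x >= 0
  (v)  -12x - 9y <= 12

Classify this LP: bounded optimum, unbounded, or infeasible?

bounded optimum

Extreme points and C = 6x + 11y:
  (9/5, 0) → C = 54/5
  (0, 9/11) → C = 9
  (0, 0) → C = 0
The feasible region has finitely many vertices and no improving ray; the maximum is 54/5 at (9/5, 0).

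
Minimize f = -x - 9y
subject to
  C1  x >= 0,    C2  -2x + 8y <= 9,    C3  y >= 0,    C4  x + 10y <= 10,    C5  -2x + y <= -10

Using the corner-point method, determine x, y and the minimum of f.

x = 10, y = 0, minimum f = -10

Extreme points and f = -x - 9y:
  (10, 0) → f = -10
  (5, 0) → f = -5
  (110/21, 10/21) → f = -200/21

The binding constraints are y = 0 and x + 10y = 10.
Solving simultaneously gives x = 10, y = 0.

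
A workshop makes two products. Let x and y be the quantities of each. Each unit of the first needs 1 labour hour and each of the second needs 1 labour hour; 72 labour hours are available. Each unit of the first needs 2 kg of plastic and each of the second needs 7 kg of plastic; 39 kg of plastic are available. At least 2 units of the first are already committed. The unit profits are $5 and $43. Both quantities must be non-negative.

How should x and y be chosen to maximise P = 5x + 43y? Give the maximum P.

Vertices and P = 5x + 43y:
  (39/2, 0) → P = 195/2
  (2, 0) → P = 10
  (2, 5) → P = 225

The binding constraints are 2x + 7y = 39 and x = 2.
Solving simultaneously gives x = 2, y = 5.

x = 2, y = 5, maximum P = 225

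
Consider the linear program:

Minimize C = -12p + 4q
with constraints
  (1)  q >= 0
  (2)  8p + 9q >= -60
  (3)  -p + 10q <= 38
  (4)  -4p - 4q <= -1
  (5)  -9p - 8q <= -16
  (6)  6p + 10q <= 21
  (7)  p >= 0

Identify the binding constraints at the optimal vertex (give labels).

(1) and (6)

Corner points and C = -12p + 4q:
  (16/9, 0) → C = -64/3
  (7/2, 0) → C = -42
  (0, 2) → C = 8
  (0, 21/10) → C = 42/5

The minimum is at (7/2, 0). Substituting into each constraint, equality holds for (1) and (6); the remaining constraints have slack.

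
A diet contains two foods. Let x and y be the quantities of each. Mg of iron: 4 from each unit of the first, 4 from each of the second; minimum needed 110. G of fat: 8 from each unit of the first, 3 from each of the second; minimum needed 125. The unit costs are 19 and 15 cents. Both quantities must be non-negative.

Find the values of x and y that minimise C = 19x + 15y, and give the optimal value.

The feasible region is unbounded (it extends along (0, 1), (1, 0)), but C strictly increases along every unbounded feasible direction, so there is no improving ray and the minimum is attained at a vertex.

x = 17/2, y = 19, minimum C = 893/2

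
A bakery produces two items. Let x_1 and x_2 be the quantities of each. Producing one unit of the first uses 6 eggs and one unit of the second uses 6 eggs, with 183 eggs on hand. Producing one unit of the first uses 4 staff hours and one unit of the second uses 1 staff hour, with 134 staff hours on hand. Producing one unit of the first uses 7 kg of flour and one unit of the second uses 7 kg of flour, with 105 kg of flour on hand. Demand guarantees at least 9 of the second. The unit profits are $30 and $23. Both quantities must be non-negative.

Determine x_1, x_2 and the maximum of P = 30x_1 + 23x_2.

x_1 = 6, x_2 = 9, maximum P = 387

Feasible corners and P = 30x_1 + 23x_2:
  (0, 15) → P = 345
  (0, 9) → P = 207
  (6, 9) → P = 387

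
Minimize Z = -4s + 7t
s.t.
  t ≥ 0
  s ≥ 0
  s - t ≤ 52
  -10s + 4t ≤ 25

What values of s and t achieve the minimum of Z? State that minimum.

s = 52, t = 0, minimum Z = -208

Corner points and Z = -4s + 7t:
  (0, 0) → Z = 0
  (52, 0) → Z = -208
  (0, 25/4) → Z = 175/4
The feasible region is unbounded (it extends along (2, 5), (1, 1)), but Z strictly increases along every unbounded feasible direction, so there is no improving ray and the minimum is attained at a vertex.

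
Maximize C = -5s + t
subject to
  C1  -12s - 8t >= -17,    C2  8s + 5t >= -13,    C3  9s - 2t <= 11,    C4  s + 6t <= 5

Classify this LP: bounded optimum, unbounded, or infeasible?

bounded optimum

Extreme points and C = -5s + t:
  (61/48, 7/32) → C = -589/96
  (31/32, 43/64) → C = -267/64
  (29/61, -205/61) → C = -350/61
  (-103/43, 53/43) → C = 568/43
The feasible region has finitely many vertices and no improving ray; the maximum is 568/43 at (-103/43, 53/43).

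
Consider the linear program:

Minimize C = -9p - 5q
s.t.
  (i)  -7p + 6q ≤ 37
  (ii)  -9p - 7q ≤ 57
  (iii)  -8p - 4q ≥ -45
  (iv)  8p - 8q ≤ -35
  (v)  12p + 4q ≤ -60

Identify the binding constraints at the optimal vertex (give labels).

Feasible corners and C = -9p - 5q:
  (-601/103, -66/103) → C = 5739/103
  (-127/25, 6/25) → C = 1113/25
  (-701/128, -141/128) → C = 3507/64
  (-155/32, -15/32) → C = 735/16

The minimum is at (-127/25, 6/25). Substituting into each constraint, equality holds for (i) and (v); the remaining constraints have slack.

(i) and (v)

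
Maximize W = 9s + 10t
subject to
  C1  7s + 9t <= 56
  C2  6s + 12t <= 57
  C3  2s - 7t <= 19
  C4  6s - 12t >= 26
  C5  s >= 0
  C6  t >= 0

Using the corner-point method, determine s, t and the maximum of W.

s = 8, t = 0, maximum W = 72

Extreme points and W = 9s + 10t:
  (151/23, 77/69) → W = 4847/69
  (8, 0) → W = 72
  (13/3, 0) → W = 39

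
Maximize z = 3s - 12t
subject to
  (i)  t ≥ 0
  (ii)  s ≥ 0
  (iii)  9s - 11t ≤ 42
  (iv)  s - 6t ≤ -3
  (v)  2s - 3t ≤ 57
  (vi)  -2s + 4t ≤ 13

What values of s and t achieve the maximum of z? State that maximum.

s = 285/43, t = 69/43, maximum z = 27/43

Extreme points and z = 3s - 12t:
  (0, 1/2) → z = -6
  (0, 13/4) → z = -39
  (285/43, 69/43) → z = 27/43
  (311/14, 201/14) → z = -1479/14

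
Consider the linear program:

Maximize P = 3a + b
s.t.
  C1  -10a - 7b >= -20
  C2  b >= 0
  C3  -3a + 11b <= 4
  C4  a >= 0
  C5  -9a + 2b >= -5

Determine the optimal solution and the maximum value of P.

Corner points and P = 3a + b:
  (0, 0) → P = 0
  (5/9, 0) → P = 5/3
  (0, 4/11) → P = 4/11
  (21/31, 17/31) → P = 80/31

The binding constraints are -3a + 11b = 4 and -9a + 2b = -5.
Solving simultaneously gives a = 21/31, b = 17/31.

a = 21/31, b = 17/31, maximum P = 80/31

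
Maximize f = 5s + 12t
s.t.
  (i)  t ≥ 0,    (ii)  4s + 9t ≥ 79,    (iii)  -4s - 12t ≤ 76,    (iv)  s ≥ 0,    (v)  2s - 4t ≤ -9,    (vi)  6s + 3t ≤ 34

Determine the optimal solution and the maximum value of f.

Feasible corners and f = 5s + 12t:
  (0, 79/9) → f = 316/3
  (23/14, 169/21) → f = 1467/14
  (0, 34/3) → f = 136

At the optimal vertex, s = 0 and 6s + 3t = 34.
Solving simultaneously gives s = 0, t = 34/3.

s = 0, t = 34/3, maximum f = 136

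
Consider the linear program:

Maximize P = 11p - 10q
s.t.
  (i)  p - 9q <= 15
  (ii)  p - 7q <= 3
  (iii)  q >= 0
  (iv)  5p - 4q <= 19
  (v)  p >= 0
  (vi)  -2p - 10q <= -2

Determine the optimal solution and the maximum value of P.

p = 121/31, q = 4/31, maximum P = 1291/31

Vertices and P = 11p - 10q:
  (3, 0) → P = 33
  (121/31, 4/31) → P = 1291/31
  (1, 0) → P = 11
  (0, 1/5) → P = -2
The feasible region is unbounded (it extends along (0, 1), (4, 5)), but P strictly decreases along every unbounded feasible direction, so there is no improving ray and the maximum is attained at a vertex.

At the optimal vertex, p - 7q = 3 and 5p - 4q = 19.
Solving simultaneously gives p = 121/31, q = 4/31.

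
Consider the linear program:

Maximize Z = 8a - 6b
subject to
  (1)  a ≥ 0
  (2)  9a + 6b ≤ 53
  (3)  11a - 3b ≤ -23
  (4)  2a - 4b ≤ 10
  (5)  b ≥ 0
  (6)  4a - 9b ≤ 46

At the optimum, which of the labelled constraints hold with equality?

(1) and (3)

Extreme points and Z = 8a - 6b:
  (0, 53/6) → Z = -53
  (0, 23/3) → Z = -46
  (7/31, 790/93) → Z = -1524/31

The maximum is at (0, 23/3). Substituting into each constraint, equality holds for (1) and (3); the remaining constraints have slack.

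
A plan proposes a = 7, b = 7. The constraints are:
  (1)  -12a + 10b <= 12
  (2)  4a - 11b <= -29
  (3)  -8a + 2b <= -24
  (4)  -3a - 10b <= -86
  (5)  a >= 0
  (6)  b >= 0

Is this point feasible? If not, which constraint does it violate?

(1): -14 ≤ 12 ✓
(2): -49 ≤ -29 ✓
(3): -42 ≤ -24 ✓
(4): -91 ≤ -86 ✓
(5): 7 ≥ 0 ✓
(6): 7 ≥ 0 ✓

feasible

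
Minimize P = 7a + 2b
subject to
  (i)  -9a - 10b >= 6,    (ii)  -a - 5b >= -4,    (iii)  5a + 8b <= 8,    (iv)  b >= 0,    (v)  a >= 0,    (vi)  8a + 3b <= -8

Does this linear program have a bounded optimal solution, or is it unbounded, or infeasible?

The boundaries -9a - 10b = 6 and -a - 5b = -4 meet at (-2, 6/5), but that point violates a ≥ 0. Every candidate vertex is excluded by some other constraint, so the feasible region is empty.

infeasible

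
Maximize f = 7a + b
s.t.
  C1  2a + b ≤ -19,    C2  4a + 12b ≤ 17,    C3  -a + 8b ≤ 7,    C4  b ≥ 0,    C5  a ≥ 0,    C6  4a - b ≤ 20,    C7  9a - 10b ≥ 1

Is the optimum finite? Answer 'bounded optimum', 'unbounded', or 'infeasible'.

The boundaries 2a + b = -19 and a = 0 meet at (0, -19), but that point violates b ≥ 0. Every candidate vertex is excluded by some other constraint, so the feasible region is empty.

infeasible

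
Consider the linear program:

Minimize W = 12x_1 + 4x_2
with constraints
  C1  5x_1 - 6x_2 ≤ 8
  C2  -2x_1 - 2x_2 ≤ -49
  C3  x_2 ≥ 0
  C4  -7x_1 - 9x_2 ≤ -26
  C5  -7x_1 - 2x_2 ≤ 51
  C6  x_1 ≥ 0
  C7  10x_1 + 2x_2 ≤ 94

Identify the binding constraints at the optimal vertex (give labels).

C2 and C6

Extreme points and W = 12x_1 + 4x_2:
  (0, 49/2) → W = 98
  (45/8, 151/8) → W = 143
  (0, 47) → W = 188

The minimum is at (0, 49/2). Substituting into each constraint, equality holds for C2 and C6; the remaining constraints have slack.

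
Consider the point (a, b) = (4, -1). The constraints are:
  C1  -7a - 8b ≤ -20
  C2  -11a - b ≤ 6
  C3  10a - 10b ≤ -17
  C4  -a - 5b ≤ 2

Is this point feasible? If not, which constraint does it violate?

Constraint C3: 10a - 10b = 50, which is not ≤ -17. All other constraints are satisfied.

not feasible — violates C3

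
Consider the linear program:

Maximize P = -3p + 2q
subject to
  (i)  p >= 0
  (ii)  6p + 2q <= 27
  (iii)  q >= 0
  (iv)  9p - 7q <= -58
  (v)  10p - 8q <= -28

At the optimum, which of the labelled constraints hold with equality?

(i) and (ii)

Vertices and P = -3p + 2q:
  (0, 27/2) → P = 27
  (0, 58/7) → P = 116/7
  (73/60, 197/20) → P = 321/20

The maximum is at (0, 27/2). Substituting into each constraint, equality holds for (i) and (ii); the remaining constraints have slack.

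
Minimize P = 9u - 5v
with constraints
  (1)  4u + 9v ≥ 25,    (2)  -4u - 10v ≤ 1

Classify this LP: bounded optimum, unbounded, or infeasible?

From the feasible point (259/4, -26), moving in the direction (-9, 4) keeps every constraint satisfied while P decreases without bound.

unbounded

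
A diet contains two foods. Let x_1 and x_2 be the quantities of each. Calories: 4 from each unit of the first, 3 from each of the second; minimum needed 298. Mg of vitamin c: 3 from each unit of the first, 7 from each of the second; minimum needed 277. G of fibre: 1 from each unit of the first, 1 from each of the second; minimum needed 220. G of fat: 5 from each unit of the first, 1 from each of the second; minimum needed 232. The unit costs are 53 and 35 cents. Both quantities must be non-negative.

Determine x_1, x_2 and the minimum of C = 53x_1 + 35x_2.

Extreme points and C = 53x_1 + 35x_2:
  (0, 232) → C = 8120
  (220, 0) → C = 11660
  (3, 217) → C = 7754
The feasible region is unbounded (it extends along (0, 1), (1, 0)), but C strictly increases along every unbounded feasible direction, so there is no improving ray and the minimum is attained at a vertex.

At the optimal vertex, x_1 + x_2 = 220 and 5x_1 + x_2 = 232.
Solving simultaneously gives x_1 = 3, x_2 = 217.

x_1 = 3, x_2 = 217, minimum C = 7754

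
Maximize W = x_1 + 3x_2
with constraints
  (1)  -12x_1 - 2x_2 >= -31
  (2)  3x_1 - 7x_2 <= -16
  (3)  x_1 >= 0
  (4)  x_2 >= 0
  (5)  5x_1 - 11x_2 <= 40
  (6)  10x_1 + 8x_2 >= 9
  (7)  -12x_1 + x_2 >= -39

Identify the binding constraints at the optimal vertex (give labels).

(1) and (3)

Feasible corners and W = x_1 + 3x_2:
  (37/18, 19/6) → W = 104/9
  (0, 31/2) → W = 93/2
  (0, 16/7) → W = 48/7

The maximum is at (0, 31/2). Substituting into each constraint, equality holds for (1) and (3); the remaining constraints have slack.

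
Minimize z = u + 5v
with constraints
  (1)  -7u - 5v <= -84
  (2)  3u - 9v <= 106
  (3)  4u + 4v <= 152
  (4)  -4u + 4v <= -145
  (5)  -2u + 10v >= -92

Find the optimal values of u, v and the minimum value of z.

u = 881/24, v = 11/24, minimum z = 39

Corner points and z = u + 5v:
  (112/3, 2/3) → z = 122/3
  (881/24, 11/24) → z = 39
  (297/8, 7/8) → z = 83/2

The binding constraints are 3u - 9v = 106 and -4u + 4v = -145.
Solving simultaneously gives u = 881/24, v = 11/24.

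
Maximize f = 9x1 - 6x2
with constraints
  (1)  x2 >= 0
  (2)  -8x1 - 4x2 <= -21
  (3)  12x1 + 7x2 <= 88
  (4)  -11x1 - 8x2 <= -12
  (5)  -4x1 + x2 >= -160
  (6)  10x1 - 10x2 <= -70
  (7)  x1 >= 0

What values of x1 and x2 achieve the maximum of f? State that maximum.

x1 = 39/19, x2 = 172/19, maximum f = -681/19

Extreme points and f = 9x1 - 6x2:
  (39/19, 172/19) → f = -681/19
  (0, 88/7) → f = -528/7
  (0, 7) → f = -42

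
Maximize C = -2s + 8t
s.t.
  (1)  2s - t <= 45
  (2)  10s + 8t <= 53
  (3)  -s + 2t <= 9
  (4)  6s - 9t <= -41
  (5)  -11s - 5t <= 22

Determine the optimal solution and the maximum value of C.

Corner points and C = -2s + 8t:
  (-1/3, 13/3) → C = 106/3
  (-89/27, 77/27) → C = 794/27
  (-403/129, 319/129) → C = 3358/129

At the optimal vertex, -s + 2t = 9 and 6s - 9t = -41.
Solving simultaneously gives s = -1/3, t = 13/3.

s = -1/3, t = 13/3, maximum C = 106/3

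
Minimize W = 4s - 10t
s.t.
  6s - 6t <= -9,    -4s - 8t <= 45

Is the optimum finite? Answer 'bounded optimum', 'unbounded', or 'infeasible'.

unbounded

From the feasible point (-19/4, -13/4), moving in the direction (6, 6) keeps every constraint satisfied while W decreases without bound.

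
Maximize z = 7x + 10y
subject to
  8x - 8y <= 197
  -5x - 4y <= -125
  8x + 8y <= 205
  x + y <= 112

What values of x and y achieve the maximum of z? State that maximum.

Vertices and z = 7x + 10y:
  (149/6, 5/24) → z = 2111/12
  (201/8, 1/2) → z = 1447/8
  (45/2, 25/8) → z = 755/4

The optimum lies where -5x - 4y = -125 and 8x + 8y = 205.
Solving simultaneously gives x = 45/2, y = 25/8.

x = 45/2, y = 25/8, maximum z = 755/4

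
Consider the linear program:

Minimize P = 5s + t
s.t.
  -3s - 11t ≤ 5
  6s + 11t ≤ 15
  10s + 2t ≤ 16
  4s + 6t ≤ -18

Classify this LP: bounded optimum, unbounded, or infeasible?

unbounded

From the feasible point (-84/13, 17/13), moving in the direction (-11, 6) keeps every constraint satisfied while P decreases without bound.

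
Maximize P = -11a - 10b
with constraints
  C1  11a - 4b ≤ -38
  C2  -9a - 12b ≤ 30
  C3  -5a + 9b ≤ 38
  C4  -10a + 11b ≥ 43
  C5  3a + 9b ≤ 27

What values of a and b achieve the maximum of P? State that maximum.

a = -242/47, b = 64/47, maximum P = 2022/47

Corner points and P = -11a - 10b:
  (-190/79, 228/79) → P = -190/79
  (-82/27, 31/27) → P = 592/27
  (-242/47, 64/47) → P = 2022/47
  (-282/73, 29/73) → P = 2812/73

At the optimal vertex, -9a - 12b = 30 and -5a + 9b = 38.
Solving simultaneously gives a = -242/47, b = 64/47.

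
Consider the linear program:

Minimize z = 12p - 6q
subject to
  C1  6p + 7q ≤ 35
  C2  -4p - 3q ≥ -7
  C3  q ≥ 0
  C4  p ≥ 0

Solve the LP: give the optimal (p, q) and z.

Vertices and z = 12p - 6q:
  (7/4, 0) → z = 21
  (0, 7/3) → z = -14
  (0, 0) → z = 0

The optimum lies where -4p - 3q = -7 and p = 0.
Solving simultaneously gives p = 0, q = 7/3.

p = 0, q = 7/3, minimum z = -14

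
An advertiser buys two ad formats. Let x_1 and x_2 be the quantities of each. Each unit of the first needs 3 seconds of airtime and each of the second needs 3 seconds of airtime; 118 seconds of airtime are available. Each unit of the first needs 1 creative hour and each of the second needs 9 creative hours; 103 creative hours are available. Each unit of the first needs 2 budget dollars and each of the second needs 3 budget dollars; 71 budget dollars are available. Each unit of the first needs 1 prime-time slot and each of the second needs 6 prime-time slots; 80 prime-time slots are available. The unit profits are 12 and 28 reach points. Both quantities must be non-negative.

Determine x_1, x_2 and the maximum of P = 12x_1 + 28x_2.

Corner points and P = 12x_1 + 28x_2:
  (0, 0) → P = 0
  (0, 103/9) → P = 2884/9
  (71/2, 0) → P = 426
  (22, 9) → P = 516

The optimum lies where x_1 + 9x_2 = 103 and 2x_1 + 3x_2 = 71.
Solving simultaneously gives x_1 = 22, x_2 = 9.

x_1 = 22, x_2 = 9, maximum P = 516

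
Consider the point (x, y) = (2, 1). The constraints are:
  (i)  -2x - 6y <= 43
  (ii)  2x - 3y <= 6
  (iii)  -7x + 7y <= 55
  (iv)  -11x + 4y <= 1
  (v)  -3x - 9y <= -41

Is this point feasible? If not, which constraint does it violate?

Constraint (v): -3x - 9y = -15, which is not ≤ -41. All other constraints are satisfied.

not feasible — violates (v)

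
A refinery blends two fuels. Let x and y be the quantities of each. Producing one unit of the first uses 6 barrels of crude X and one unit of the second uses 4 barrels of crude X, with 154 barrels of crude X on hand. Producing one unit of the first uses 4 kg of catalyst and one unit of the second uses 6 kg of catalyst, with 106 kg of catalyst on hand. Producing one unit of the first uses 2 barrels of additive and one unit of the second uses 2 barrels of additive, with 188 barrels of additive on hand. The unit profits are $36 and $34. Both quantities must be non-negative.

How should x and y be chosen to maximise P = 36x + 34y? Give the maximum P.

x = 25, y = 1, maximum P = 934

Vertices and P = 36x + 34y:
  (0, 0) → P = 0
  (0, 53/3) → P = 1802/3
  (77/3, 0) → P = 924
  (25, 1) → P = 934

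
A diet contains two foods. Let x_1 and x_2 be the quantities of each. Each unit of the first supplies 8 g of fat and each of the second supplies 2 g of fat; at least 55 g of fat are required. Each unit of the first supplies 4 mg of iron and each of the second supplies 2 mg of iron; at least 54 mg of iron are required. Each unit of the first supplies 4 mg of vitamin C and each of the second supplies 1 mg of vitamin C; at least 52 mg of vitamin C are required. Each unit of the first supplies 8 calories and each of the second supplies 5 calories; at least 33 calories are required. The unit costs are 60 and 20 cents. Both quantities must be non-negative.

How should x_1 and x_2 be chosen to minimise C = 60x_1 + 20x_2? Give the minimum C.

Vertices and C = 60x_1 + 20x_2:
  (0, 52) → C = 1040
  (27/2, 0) → C = 810
  (25/2, 2) → C = 790
The feasible region is unbounded (it extends along (0, 1), (1, 0)), but C strictly increases along every unbounded feasible direction, so there is no improving ray and the minimum is attained at a vertex.

At the optimal vertex, 4x_1 + 2x_2 = 54 and 4x_1 + x_2 = 52.
Solving simultaneously gives x_1 = 25/2, x_2 = 2.

x_1 = 25/2, x_2 = 2, minimum C = 790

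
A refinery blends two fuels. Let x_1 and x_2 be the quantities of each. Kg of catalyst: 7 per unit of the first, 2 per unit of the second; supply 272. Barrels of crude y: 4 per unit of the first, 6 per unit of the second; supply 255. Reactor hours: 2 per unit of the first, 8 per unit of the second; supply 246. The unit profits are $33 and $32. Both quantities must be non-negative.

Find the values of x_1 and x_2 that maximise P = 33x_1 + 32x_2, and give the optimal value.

Corner points and P = 33x_1 + 32x_2:
  (0, 0) → P = 0
  (0, 123/4) → P = 984
  (272/7, 0) → P = 8976/7
  (33, 41/2) → P = 1745
  (141/5, 237/10) → P = 1689

At the optimal vertex, 7x_1 + 2x_2 = 272 and 4x_1 + 6x_2 = 255.
Solving simultaneously gives x_1 = 33, x_2 = 41/2.

x_1 = 33, x_2 = 41/2, maximum P = 1745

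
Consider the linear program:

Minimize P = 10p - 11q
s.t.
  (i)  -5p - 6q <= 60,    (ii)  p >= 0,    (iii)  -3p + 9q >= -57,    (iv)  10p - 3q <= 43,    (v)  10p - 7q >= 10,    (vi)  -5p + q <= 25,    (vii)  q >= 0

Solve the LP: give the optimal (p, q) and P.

p = 271/40, q = 33/4, minimum P = -23

Extreme points and P = 10p - 11q:
  (271/40, 33/4) → P = -23
  (43/10, 0) → P = 43
  (1, 0) → P = 10

The optimum lies where 10p - 3q = 43 and 10p - 7q = 10.
Solving simultaneously gives p = 271/40, q = 33/4.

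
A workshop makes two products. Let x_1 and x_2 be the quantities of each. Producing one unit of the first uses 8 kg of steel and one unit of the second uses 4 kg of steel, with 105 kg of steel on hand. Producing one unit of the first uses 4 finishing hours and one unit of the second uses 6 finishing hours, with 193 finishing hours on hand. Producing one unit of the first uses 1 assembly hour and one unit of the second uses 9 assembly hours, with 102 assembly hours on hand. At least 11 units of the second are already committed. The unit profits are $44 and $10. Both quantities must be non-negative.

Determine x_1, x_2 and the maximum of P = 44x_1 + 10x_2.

Vertices and P = 44x_1 + 10x_2:
  (0, 34/3) → P = 340/3
  (0, 11) → P = 110
  (3, 11) → P = 242

At the optimal vertex, x_1 + 9x_2 = 102 and x_2 = 11.
Solving simultaneously gives x_1 = 3, x_2 = 11.

x_1 = 3, x_2 = 11, maximum P = 242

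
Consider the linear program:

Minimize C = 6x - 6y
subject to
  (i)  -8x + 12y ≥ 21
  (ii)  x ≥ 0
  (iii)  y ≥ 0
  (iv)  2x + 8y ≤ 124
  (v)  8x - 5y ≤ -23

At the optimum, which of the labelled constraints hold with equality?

(ii) and (iv)

Feasible corners and C = 6x - 6y:
  (0, 31/2) → C = -93
  (0, 23/5) → C = -138/5
  (218/37, 519/37) → C = -1806/37

The minimum is at (0, 31/2). Substituting into each constraint, equality holds for (ii) and (iv); the remaining constraints have slack.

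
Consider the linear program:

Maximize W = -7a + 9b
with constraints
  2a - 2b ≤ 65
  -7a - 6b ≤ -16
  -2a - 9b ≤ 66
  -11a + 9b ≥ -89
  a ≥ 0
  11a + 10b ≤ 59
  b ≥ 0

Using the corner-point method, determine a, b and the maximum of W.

The binding constraints are a = 0 and 11a + 10b = 59.
Solving simultaneously gives a = 0, b = 59/10.

a = 0, b = 59/10, maximum W = 531/10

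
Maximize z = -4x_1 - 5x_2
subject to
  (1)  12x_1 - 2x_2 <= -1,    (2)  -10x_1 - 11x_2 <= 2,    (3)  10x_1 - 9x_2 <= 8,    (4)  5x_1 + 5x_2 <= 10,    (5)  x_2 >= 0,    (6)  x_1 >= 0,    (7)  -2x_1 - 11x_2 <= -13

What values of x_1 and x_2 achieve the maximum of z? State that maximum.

Feasible corners and z = -4x_1 - 5x_2:
  (3/14, 25/14) → z = -137/14
  (15/136, 79/68) → z = -25/4
  (0, 2) → z = -10
  (0, 13/11) → z = -65/11

x_1 = 0, x_2 = 13/11, maximum z = -65/11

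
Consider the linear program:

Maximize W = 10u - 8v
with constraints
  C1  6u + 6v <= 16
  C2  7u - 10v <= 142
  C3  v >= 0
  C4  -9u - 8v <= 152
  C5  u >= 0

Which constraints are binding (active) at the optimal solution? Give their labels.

Vertices and W = 10u - 8v:
  (8/3, 0) → W = 80/3
  (0, 8/3) → W = -64/3
  (0, 0) → W = 0

The maximum is at (8/3, 0). Substituting into each constraint, equality holds for C1 and C3; the remaining constraints have slack.

C1 and C3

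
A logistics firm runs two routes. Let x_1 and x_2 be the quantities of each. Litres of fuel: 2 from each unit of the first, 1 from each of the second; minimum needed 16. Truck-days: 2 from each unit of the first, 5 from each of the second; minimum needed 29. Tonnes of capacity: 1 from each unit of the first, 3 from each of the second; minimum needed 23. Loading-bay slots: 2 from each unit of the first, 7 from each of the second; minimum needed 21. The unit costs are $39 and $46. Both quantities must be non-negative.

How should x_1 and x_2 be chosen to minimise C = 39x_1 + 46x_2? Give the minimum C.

The feasible region is unbounded (it extends along (0, 1), (1, 0)), but C strictly increases along every unbounded feasible direction, so there is no improving ray and the minimum is attained at a vertex.

The binding constraints are 2x_1 + x_2 = 16 and x_1 + 3x_2 = 23.
Solving simultaneously gives x_1 = 5, x_2 = 6.

x_1 = 5, x_2 = 6, minimum C = 471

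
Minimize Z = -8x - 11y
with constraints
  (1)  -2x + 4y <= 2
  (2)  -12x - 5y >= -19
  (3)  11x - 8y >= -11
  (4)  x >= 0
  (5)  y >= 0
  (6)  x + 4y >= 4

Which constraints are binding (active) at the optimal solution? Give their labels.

(1) and (2)

Corner points and Z = -8x - 11y:
  (33/29, 31/29) → Z = -605/29
  (2/3, 5/6) → Z = -29/2
  (56/43, 29/43) → Z = -767/43

The minimum is at (33/29, 31/29). Substituting into each constraint, equality holds for (1) and (2); the remaining constraints have slack.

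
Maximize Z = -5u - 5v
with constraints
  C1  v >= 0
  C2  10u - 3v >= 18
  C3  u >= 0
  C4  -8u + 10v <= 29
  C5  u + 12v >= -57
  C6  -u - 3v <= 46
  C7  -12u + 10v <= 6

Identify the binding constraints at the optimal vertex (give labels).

C1 and C2

Feasible corners and Z = -5u - 5v:
  (9/5, 0) → Z = -9
  (99/32, 69/16) → Z = -1185/32
  (23/4, 15/2) → Z = -265/4
The feasible region is unbounded (it extends along (5, 4), (1, 0)), but Z strictly decreases along every unbounded feasible direction, so there is no improving ray and the maximum is attained at a vertex.

The maximum is at (9/5, 0). Substituting into each constraint, equality holds for C1 and C2; the remaining constraints have slack.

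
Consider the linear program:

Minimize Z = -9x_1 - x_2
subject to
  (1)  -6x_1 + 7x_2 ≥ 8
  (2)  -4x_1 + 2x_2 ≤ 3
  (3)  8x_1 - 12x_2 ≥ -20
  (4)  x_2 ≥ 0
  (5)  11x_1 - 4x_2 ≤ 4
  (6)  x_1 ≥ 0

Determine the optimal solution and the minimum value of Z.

x_1 = 32/25, x_2 = 63/25, minimum Z = -351/25

Extreme points and Z = -9x_1 - x_2:
  (60/53, 112/53) → Z = -652/53
  (0, 8/7) → Z = -8/7
  (1/8, 7/4) → Z = -23/8
  (0, 3/2) → Z = -3/2
  (32/25, 63/25) → Z = -351/25

At the optimal vertex, 8x_1 - 12x_2 = -20 and 11x_1 - 4x_2 = 4.
Solving simultaneously gives x_1 = 32/25, x_2 = 63/25.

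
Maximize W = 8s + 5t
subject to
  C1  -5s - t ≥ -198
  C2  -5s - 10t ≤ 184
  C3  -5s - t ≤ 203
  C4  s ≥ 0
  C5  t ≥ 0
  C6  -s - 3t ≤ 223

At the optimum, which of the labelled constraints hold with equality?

C1 and C4

Feasible corners and W = 8s + 5t:
  (0, 198) → W = 990
  (198/5, 0) → W = 1584/5
  (0, 0) → W = 0

The maximum is at (0, 198). Substituting into each constraint, equality holds for C1 and C4; the remaining constraints have slack.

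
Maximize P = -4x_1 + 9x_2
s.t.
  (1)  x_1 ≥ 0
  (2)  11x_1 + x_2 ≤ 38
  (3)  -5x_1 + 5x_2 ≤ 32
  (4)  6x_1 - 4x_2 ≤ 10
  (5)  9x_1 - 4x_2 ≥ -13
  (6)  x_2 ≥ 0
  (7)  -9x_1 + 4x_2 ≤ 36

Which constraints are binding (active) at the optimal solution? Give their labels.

(2) and (3)

Vertices and P = -4x_1 + 9x_2:
  (0, 13/4) → P = 117/4
  (0, 0) → P = 0
  (79/30, 271/30) → P = 2123/30
  (81/25, 59/25) → P = 207/25
  (63/25, 223/25) → P = 351/5
  (5/3, 0) → P = -20/3

The maximum is at (79/30, 271/30). Substituting into each constraint, equality holds for (2) and (3); the remaining constraints have slack.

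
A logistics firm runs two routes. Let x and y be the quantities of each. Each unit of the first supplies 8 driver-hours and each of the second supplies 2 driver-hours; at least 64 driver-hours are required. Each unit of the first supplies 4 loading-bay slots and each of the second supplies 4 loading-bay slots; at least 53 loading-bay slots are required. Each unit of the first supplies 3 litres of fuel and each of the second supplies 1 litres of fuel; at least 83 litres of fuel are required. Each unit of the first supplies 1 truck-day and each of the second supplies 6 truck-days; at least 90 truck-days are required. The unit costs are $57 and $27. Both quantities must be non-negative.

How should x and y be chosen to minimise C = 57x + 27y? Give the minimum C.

Extreme points and C = 57x + 27y:
  (0, 83) → C = 2241
  (90, 0) → C = 5130
  (24, 11) → C = 1665
The feasible region is unbounded (it extends along (0, 1), (1, 0)), but C strictly increases along every unbounded feasible direction, so there is no improving ray and the minimum is attained at a vertex.

At the optimal vertex, 3x + y = 83 and x + 6y = 90.
Solving simultaneously gives x = 24, y = 11.

x = 24, y = 11, minimum C = 1665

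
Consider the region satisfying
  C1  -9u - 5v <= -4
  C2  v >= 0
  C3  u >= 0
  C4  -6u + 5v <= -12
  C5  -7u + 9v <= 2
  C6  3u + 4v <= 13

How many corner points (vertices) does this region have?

3

Pairwise boundary intersections that survive every other constraint:
  (2, 0)
  (13/3, 0)
  (113/39, 14/13)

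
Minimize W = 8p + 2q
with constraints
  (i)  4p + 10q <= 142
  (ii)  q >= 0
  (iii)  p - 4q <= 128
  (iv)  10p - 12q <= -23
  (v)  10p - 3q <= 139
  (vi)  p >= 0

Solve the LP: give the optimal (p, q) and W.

p = 0, q = 23/12, minimum W = 23/6

Extreme points and W = 8p + 2q:
  (737/74, 378/37) → W = 3704/37
  (0, 71/5) → W = 142/5
  (0, 23/12) → W = 23/6

The optimum lies where 10p - 12q = -23 and p = 0.
Solving simultaneously gives p = 0, q = 23/12.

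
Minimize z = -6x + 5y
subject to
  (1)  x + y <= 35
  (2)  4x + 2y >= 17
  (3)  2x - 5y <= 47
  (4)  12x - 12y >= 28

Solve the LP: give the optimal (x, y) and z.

x = 222/7, y = 23/7, minimum z = -1217/7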